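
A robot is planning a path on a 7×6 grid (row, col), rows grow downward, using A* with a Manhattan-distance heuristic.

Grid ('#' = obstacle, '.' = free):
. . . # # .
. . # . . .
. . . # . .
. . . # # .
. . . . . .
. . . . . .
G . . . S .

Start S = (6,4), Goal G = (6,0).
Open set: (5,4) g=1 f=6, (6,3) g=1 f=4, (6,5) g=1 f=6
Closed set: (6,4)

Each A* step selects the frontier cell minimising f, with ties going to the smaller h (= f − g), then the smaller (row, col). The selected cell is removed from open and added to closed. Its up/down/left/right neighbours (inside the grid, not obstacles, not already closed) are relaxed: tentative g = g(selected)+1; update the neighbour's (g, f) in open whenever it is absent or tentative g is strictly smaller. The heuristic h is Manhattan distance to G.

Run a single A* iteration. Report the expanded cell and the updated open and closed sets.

expanded=(6,3); open=[(5,3) g=2 f=6, (5,4) g=1 f=6, (6,2) g=2 f=4, (6,5) g=1 f=6]; closed=[(6,3), (6,4)]

step 1: expand (6,3) (f=4, h=3) → closed; open now [(5,3) g=2 f=6, (5,4) g=1 f=6, (6,2) g=2 f=4, (6,5) g=1 f=6]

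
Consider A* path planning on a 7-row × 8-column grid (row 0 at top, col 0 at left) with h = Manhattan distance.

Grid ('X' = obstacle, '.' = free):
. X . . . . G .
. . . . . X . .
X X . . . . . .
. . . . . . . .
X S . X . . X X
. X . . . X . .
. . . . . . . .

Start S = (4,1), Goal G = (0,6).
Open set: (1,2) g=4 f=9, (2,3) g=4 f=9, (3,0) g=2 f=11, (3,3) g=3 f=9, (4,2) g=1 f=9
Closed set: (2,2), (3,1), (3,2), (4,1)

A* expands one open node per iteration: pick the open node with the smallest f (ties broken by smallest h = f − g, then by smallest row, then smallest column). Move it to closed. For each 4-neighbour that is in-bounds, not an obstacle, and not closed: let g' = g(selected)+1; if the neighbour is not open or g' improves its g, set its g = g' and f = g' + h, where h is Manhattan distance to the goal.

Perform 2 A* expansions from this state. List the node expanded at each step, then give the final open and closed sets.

order=[(1,2) → (0,2)]; open=[(0,3) g=6 f=9, (1,1) g=5 f=11, (1,3) g=5 f=9, (2,3) g=4 f=9, (3,0) g=2 f=11, (3,3) g=3 f=9, (4,2) g=1 f=9]; closed=[(0,2), (1,2), (2,2), (3,1), (3,2), (4,1)]

step 1: expand (1,2) (f=9, h=5) → closed; open now [(0,2) g=5 f=9, (1,1) g=5 f=11, (1,3) g=5 f=9, (2,3) g=4 f=9, (3,0) g=2 f=11, (3,3) g=3 f=9, (4,2) g=1 f=9]
step 2: expand (0,2) (f=9, h=4) → closed; open now [(0,3) g=6 f=9, (1,1) g=5 f=11, (1,3) g=5 f=9, (2,3) g=4 f=9, (3,0) g=2 f=11, (3,3) g=3 f=9, (4,2) g=1 f=9]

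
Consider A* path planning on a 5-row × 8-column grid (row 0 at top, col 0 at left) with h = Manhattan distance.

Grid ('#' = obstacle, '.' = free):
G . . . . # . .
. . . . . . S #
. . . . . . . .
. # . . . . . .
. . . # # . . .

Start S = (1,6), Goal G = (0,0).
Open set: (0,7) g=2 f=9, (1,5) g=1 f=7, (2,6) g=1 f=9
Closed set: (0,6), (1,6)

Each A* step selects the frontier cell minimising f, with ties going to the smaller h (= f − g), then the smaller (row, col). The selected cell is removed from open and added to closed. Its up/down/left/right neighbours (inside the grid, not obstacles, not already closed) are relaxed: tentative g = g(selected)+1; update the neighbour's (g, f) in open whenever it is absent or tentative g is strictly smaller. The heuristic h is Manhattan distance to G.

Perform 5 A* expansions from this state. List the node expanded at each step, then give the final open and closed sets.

order=[(1,5) → (1,4) → (0,4) → (0,3) → (0,2)]; open=[(0,1) g=6 f=7, (0,7) g=2 f=9, (1,2) g=6 f=9, (1,3) g=3 f=7, (2,4) g=3 f=9, (2,5) g=2 f=9, (2,6) g=1 f=9]; closed=[(0,2), (0,3), (0,4), (0,6), (1,4), (1,5), (1,6)]

step 1: expand (1,5) (f=7, h=6) → closed; open now [(0,7) g=2 f=9, (1,4) g=2 f=7, (2,5) g=2 f=9, (2,6) g=1 f=9]
step 2: expand (1,4) (f=7, h=5) → closed; open now [(0,4) g=3 f=7, (0,7) g=2 f=9, (1,3) g=3 f=7, (2,4) g=3 f=9, (2,5) g=2 f=9, (2,6) g=1 f=9]
step 3: expand (0,4) (f=7, h=4) → closed; open now [(0,3) g=4 f=7, (0,7) g=2 f=9, (1,3) g=3 f=7, (2,4) g=3 f=9, (2,5) g=2 f=9, (2,6) g=1 f=9]
step 4: expand (0,3) (f=7, h=3) → closed; open now [(0,2) g=5 f=7, (0,7) g=2 f=9, (1,3) g=3 f=7, (2,4) g=3 f=9, (2,5) g=2 f=9, (2,6) g=1 f=9]
step 5: expand (0,2) (f=7, h=2) → closed; open now [(0,1) g=6 f=7, (0,7) g=2 f=9, (1,2) g=6 f=9, (1,3) g=3 f=7, (2,4) g=3 f=9, (2,5) g=2 f=9, (2,6) g=1 f=9]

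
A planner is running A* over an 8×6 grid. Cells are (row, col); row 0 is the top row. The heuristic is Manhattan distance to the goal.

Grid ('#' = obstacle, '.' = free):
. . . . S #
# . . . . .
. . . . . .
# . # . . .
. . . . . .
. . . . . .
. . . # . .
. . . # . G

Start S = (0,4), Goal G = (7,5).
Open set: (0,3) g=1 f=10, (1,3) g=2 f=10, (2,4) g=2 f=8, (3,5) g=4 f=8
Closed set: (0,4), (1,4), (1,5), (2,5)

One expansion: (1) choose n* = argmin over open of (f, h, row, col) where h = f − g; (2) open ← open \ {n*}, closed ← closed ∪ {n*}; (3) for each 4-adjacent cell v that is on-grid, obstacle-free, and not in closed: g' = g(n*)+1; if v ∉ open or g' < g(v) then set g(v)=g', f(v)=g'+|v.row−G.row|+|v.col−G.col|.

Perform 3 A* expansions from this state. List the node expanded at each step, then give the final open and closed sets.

step 1: expand (3,5) (f=8, h=4) → closed; open now [(0,3) g=1 f=10, (1,3) g=2 f=10, (2,4) g=2 f=8, (3,4) g=5 f=10, (4,5) g=5 f=8]
step 2: expand (4,5) (f=8, h=3) → closed; open now [(0,3) g=1 f=10, (1,3) g=2 f=10, (2,4) g=2 f=8, (3,4) g=5 f=10, (4,4) g=6 f=10, (5,5) g=6 f=8]
step 3: expand (5,5) (f=8, h=2) → closed; open now [(0,3) g=1 f=10, (1,3) g=2 f=10, (2,4) g=2 f=8, (3,4) g=5 f=10, (4,4) g=6 f=10, (5,4) g=7 f=10, (6,5) g=7 f=8]

order=[(3,5) → (4,5) → (5,5)]; open=[(0,3) g=1 f=10, (1,3) g=2 f=10, (2,4) g=2 f=8, (3,4) g=5 f=10, (4,4) g=6 f=10, (5,4) g=7 f=10, (6,5) g=7 f=8]; closed=[(0,4), (1,4), (1,5), (2,5), (3,5), (4,5), (5,5)]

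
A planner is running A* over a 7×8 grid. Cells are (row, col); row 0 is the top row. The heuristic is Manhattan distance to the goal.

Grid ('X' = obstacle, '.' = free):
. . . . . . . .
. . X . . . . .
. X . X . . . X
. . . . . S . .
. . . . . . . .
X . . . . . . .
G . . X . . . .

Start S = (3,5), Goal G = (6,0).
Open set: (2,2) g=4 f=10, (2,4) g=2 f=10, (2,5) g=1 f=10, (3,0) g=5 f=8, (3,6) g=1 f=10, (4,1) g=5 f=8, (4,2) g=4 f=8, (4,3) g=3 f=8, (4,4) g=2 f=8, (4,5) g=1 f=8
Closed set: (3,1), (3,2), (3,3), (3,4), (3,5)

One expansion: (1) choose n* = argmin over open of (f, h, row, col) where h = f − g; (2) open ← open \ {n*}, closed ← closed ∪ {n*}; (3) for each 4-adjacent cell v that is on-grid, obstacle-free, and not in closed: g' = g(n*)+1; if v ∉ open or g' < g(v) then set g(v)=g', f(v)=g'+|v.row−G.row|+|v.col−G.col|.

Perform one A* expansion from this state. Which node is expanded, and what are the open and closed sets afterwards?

expanded=(3,0); open=[(2,0) g=6 f=10, (2,2) g=4 f=10, (2,4) g=2 f=10, (2,5) g=1 f=10, (3,6) g=1 f=10, (4,0) g=6 f=8, (4,1) g=5 f=8, (4,2) g=4 f=8, (4,3) g=3 f=8, (4,4) g=2 f=8, (4,5) g=1 f=8]; closed=[(3,0), (3,1), (3,2), (3,3), (3,4), (3,5)]

step 1: expand (3,0) (f=8, h=3) → closed; open now [(2,0) g=6 f=10, (2,2) g=4 f=10, (2,4) g=2 f=10, (2,5) g=1 f=10, (3,6) g=1 f=10, (4,0) g=6 f=8, (4,1) g=5 f=8, (4,2) g=4 f=8, (4,3) g=3 f=8, (4,4) g=2 f=8, (4,5) g=1 f=8]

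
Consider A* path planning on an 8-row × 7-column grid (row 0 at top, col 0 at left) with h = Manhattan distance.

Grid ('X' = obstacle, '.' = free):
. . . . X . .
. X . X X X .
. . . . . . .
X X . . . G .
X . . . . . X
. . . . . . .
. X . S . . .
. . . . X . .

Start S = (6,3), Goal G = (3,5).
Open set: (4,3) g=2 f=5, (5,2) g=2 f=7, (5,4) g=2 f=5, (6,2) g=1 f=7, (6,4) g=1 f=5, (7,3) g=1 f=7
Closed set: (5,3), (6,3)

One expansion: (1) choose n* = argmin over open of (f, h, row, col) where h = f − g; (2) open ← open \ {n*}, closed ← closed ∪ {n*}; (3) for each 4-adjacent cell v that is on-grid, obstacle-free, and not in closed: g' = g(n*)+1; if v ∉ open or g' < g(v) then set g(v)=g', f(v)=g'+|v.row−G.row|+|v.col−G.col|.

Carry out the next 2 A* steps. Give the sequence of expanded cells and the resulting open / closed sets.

step 1: expand (4,3) (f=5, h=3) → closed; open now [(3,3) g=3 f=5, (4,2) g=3 f=7, (4,4) g=3 f=5, (5,2) g=2 f=7, (5,4) g=2 f=5, (6,2) g=1 f=7, (6,4) g=1 f=5, (7,3) g=1 f=7]
step 2: expand (3,3) (f=5, h=2) → closed; open now [(2,3) g=4 f=7, (3,2) g=4 f=7, (3,4) g=4 f=5, (4,2) g=3 f=7, (4,4) g=3 f=5, (5,2) g=2 f=7, (5,4) g=2 f=5, (6,2) g=1 f=7, (6,4) g=1 f=5, (7,3) g=1 f=7]

order=[(4,3) → (3,3)]; open=[(2,3) g=4 f=7, (3,2) g=4 f=7, (3,4) g=4 f=5, (4,2) g=3 f=7, (4,4) g=3 f=5, (5,2) g=2 f=7, (5,4) g=2 f=5, (6,2) g=1 f=7, (6,4) g=1 f=5, (7,3) g=1 f=7]; closed=[(3,3), (4,3), (5,3), (6,3)]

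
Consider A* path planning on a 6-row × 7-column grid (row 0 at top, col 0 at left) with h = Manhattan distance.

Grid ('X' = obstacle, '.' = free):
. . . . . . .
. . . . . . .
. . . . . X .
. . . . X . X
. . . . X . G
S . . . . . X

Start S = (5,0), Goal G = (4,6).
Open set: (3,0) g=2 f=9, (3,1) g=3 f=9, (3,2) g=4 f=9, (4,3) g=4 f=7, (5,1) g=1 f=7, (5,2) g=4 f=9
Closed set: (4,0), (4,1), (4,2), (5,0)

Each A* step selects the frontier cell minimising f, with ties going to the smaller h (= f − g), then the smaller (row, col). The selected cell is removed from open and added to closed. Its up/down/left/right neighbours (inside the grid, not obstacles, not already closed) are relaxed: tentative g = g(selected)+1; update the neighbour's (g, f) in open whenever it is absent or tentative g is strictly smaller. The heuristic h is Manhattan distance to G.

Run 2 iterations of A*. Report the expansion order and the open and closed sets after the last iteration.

step 1: expand (4,3) (f=7, h=3) → closed; open now [(3,0) g=2 f=9, (3,1) g=3 f=9, (3,2) g=4 f=9, (3,3) g=5 f=9, (5,1) g=1 f=7, (5,2) g=4 f=9, (5,3) g=5 f=9]
step 2: expand (5,1) (f=7, h=6) → closed; open now [(3,0) g=2 f=9, (3,1) g=3 f=9, (3,2) g=4 f=9, (3,3) g=5 f=9, (5,2) g=2 f=7, (5,3) g=5 f=9]

order=[(4,3) → (5,1)]; open=[(3,0) g=2 f=9, (3,1) g=3 f=9, (3,2) g=4 f=9, (3,3) g=5 f=9, (5,2) g=2 f=7, (5,3) g=5 f=9]; closed=[(4,0), (4,1), (4,2), (4,3), (5,0), (5,1)]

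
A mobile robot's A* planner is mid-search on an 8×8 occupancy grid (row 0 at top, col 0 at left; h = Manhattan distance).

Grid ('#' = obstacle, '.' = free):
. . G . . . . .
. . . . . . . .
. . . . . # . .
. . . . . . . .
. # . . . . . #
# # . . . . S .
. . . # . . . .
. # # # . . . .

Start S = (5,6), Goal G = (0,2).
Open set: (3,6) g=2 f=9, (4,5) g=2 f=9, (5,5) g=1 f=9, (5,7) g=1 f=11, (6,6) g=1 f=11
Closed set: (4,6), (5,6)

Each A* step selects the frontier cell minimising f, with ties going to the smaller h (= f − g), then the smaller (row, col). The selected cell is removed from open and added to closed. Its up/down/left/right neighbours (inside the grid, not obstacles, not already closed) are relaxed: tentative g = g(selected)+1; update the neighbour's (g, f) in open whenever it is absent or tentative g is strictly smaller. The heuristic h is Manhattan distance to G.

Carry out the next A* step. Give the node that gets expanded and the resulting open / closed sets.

expanded=(3,6); open=[(2,6) g=3 f=9, (3,5) g=3 f=9, (3,7) g=3 f=11, (4,5) g=2 f=9, (5,5) g=1 f=9, (5,7) g=1 f=11, (6,6) g=1 f=11]; closed=[(3,6), (4,6), (5,6)]

step 1: expand (3,6) (f=9, h=7) → closed; open now [(2,6) g=3 f=9, (3,5) g=3 f=9, (3,7) g=3 f=11, (4,5) g=2 f=9, (5,5) g=1 f=9, (5,7) g=1 f=11, (6,6) g=1 f=11]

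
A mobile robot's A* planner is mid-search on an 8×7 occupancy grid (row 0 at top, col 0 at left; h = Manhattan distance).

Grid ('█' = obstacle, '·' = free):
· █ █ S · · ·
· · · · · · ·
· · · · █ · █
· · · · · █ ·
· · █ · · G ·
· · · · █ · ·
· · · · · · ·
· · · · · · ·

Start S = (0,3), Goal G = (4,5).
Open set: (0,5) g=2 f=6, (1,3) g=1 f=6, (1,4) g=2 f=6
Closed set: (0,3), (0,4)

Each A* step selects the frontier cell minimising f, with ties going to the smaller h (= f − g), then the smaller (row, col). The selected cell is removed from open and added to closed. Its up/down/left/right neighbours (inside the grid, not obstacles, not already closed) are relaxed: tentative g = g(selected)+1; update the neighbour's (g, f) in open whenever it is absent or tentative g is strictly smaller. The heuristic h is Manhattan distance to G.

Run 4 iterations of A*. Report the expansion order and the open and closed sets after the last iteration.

step 1: expand (0,5) (f=6, h=4) → closed; open now [(0,6) g=3 f=8, (1,3) g=1 f=6, (1,4) g=2 f=6, (1,5) g=3 f=6]
step 2: expand (1,5) (f=6, h=3) → closed; open now [(0,6) g=3 f=8, (1,3) g=1 f=6, (1,4) g=2 f=6, (1,6) g=4 f=8, (2,5) g=4 f=6]
step 3: expand (2,5) (f=6, h=2) → closed; open now [(0,6) g=3 f=8, (1,3) g=1 f=6, (1,4) g=2 f=6, (1,6) g=4 f=8]
step 4: expand (1,4) (f=6, h=4) → closed; open now [(0,6) g=3 f=8, (1,3) g=1 f=6, (1,6) g=4 f=8]

order=[(0,5) → (1,5) → (2,5) → (1,4)]; open=[(0,6) g=3 f=8, (1,3) g=1 f=6, (1,6) g=4 f=8]; closed=[(0,3), (0,4), (0,5), (1,4), (1,5), (2,5)]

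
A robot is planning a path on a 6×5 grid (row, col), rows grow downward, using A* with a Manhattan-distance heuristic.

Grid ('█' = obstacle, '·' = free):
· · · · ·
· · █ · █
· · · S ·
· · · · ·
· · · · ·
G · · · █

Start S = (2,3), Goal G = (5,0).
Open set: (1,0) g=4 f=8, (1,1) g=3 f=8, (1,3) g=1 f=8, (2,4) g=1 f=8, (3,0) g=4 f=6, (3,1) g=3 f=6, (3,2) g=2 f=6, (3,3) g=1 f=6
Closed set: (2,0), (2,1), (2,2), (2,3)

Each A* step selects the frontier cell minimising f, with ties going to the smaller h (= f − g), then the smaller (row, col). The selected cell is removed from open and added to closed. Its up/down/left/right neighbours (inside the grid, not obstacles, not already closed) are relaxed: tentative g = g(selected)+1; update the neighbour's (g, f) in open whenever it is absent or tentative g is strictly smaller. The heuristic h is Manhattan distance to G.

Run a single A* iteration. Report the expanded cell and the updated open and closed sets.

step 1: expand (3,0) (f=6, h=2) → closed; open now [(1,0) g=4 f=8, (1,1) g=3 f=8, (1,3) g=1 f=8, (2,4) g=1 f=8, (3,1) g=3 f=6, (3,2) g=2 f=6, (3,3) g=1 f=6, (4,0) g=5 f=6]

expanded=(3,0); open=[(1,0) g=4 f=8, (1,1) g=3 f=8, (1,3) g=1 f=8, (2,4) g=1 f=8, (3,1) g=3 f=6, (3,2) g=2 f=6, (3,3) g=1 f=6, (4,0) g=5 f=6]; closed=[(2,0), (2,1), (2,2), (2,3), (3,0)]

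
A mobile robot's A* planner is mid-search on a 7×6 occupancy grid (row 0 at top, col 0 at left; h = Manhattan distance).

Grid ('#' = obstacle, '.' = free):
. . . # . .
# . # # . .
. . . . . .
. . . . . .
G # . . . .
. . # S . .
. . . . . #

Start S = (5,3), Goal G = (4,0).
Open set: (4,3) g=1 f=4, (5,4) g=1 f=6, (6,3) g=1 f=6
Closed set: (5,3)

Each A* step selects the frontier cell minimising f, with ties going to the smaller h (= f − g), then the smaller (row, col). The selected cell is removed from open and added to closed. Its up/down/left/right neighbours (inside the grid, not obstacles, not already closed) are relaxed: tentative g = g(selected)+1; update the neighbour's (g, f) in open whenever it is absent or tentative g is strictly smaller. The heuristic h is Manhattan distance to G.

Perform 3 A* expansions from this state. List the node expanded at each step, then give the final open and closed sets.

order=[(4,3) → (4,2) → (3,2)]; open=[(2,2) g=4 f=8, (3,1) g=4 f=6, (3,3) g=2 f=6, (4,4) g=2 f=6, (5,4) g=1 f=6, (6,3) g=1 f=6]; closed=[(3,2), (4,2), (4,3), (5,3)]

step 1: expand (4,3) (f=4, h=3) → closed; open now [(3,3) g=2 f=6, (4,2) g=2 f=4, (4,4) g=2 f=6, (5,4) g=1 f=6, (6,3) g=1 f=6]
step 2: expand (4,2) (f=4, h=2) → closed; open now [(3,2) g=3 f=6, (3,3) g=2 f=6, (4,4) g=2 f=6, (5,4) g=1 f=6, (6,3) g=1 f=6]
step 3: expand (3,2) (f=6, h=3) → closed; open now [(2,2) g=4 f=8, (3,1) g=4 f=6, (3,3) g=2 f=6, (4,4) g=2 f=6, (5,4) g=1 f=6, (6,3) g=1 f=6]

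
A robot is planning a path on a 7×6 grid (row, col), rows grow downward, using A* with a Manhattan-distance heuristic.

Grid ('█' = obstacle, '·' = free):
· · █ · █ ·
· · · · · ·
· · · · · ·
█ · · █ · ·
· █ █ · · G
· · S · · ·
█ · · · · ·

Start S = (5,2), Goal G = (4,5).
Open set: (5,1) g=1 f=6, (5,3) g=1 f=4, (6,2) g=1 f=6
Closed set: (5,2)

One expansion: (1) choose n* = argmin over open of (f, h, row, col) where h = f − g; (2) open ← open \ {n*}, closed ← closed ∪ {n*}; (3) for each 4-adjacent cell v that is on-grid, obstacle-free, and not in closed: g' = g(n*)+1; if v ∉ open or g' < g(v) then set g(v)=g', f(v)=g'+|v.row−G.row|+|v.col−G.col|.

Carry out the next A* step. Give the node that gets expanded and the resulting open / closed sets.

step 1: expand (5,3) (f=4, h=3) → closed; open now [(4,3) g=2 f=4, (5,1) g=1 f=6, (5,4) g=2 f=4, (6,2) g=1 f=6, (6,3) g=2 f=6]

expanded=(5,3); open=[(4,3) g=2 f=4, (5,1) g=1 f=6, (5,4) g=2 f=4, (6,2) g=1 f=6, (6,3) g=2 f=6]; closed=[(5,2), (5,3)]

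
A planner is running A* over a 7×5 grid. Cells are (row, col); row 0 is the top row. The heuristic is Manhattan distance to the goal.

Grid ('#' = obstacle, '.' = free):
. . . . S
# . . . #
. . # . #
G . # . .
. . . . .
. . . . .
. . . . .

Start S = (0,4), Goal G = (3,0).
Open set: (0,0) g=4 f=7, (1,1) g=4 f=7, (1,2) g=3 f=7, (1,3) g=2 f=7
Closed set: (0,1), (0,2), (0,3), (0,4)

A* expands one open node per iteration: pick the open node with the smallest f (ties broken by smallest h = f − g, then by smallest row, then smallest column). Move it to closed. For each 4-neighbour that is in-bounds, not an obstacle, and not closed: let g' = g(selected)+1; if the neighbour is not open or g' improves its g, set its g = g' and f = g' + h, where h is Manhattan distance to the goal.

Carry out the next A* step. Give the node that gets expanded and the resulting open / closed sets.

step 1: expand (0,0) (f=7, h=3) → closed; open now [(1,1) g=4 f=7, (1,2) g=3 f=7, (1,3) g=2 f=7]

expanded=(0,0); open=[(1,1) g=4 f=7, (1,2) g=3 f=7, (1,3) g=2 f=7]; closed=[(0,0), (0,1), (0,2), (0,3), (0,4)]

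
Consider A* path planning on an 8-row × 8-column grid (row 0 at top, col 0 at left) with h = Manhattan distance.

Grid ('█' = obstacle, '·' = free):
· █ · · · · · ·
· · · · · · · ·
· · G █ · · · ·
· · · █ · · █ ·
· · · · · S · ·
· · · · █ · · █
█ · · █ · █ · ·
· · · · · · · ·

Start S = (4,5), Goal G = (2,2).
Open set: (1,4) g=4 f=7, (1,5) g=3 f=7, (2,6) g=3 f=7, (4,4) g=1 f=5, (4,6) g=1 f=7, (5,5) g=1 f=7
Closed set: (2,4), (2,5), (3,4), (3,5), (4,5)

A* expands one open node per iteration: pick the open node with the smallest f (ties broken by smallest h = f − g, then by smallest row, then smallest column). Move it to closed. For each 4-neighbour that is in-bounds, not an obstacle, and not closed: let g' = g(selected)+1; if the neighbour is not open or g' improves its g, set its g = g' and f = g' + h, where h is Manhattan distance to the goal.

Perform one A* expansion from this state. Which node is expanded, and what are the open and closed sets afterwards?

step 1: expand (4,4) (f=5, h=4) → closed; open now [(1,4) g=4 f=7, (1,5) g=3 f=7, (2,6) g=3 f=7, (4,3) g=2 f=5, (4,6) g=1 f=7, (5,5) g=1 f=7]

expanded=(4,4); open=[(1,4) g=4 f=7, (1,5) g=3 f=7, (2,6) g=3 f=7, (4,3) g=2 f=5, (4,6) g=1 f=7, (5,5) g=1 f=7]; closed=[(2,4), (2,5), (3,4), (3,5), (4,4), (4,5)]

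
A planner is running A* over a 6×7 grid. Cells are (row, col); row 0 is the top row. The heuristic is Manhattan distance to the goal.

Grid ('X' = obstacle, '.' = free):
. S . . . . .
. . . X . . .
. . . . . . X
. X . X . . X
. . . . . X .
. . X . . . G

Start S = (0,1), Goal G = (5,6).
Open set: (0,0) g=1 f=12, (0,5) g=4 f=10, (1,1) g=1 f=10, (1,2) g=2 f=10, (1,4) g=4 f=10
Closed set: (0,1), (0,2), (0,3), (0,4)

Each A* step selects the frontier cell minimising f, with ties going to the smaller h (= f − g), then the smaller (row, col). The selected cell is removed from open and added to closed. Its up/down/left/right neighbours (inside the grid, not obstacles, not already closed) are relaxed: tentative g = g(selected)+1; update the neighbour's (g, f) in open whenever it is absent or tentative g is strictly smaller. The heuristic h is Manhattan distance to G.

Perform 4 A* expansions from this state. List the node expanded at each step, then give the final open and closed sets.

step 1: expand (0,5) (f=10, h=6) → closed; open now [(0,0) g=1 f=12, (0,6) g=5 f=10, (1,1) g=1 f=10, (1,2) g=2 f=10, (1,4) g=4 f=10, (1,5) g=5 f=10]
step 2: expand (0,6) (f=10, h=5) → closed; open now [(0,0) g=1 f=12, (1,1) g=1 f=10, (1,2) g=2 f=10, (1,4) g=4 f=10, (1,5) g=5 f=10, (1,6) g=6 f=10]
step 3: expand (1,6) (f=10, h=4) → closed; open now [(0,0) g=1 f=12, (1,1) g=1 f=10, (1,2) g=2 f=10, (1,4) g=4 f=10, (1,5) g=5 f=10]
step 4: expand (1,5) (f=10, h=5) → closed; open now [(0,0) g=1 f=12, (1,1) g=1 f=10, (1,2) g=2 f=10, (1,4) g=4 f=10, (2,5) g=6 f=10]

order=[(0,5) → (0,6) → (1,6) → (1,5)]; open=[(0,0) g=1 f=12, (1,1) g=1 f=10, (1,2) g=2 f=10, (1,4) g=4 f=10, (2,5) g=6 f=10]; closed=[(0,1), (0,2), (0,3), (0,4), (0,5), (0,6), (1,5), (1,6)]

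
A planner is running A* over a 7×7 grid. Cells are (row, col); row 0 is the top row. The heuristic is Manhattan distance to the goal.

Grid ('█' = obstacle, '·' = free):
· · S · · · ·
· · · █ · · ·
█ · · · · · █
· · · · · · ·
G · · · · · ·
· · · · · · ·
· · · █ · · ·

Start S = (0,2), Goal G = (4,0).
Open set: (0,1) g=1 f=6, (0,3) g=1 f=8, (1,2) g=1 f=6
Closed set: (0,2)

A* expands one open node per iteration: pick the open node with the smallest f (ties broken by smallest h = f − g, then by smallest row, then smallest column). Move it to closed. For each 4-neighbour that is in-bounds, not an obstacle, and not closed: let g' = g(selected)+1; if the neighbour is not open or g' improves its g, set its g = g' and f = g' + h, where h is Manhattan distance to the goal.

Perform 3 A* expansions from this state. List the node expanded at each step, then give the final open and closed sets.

order=[(0,1) → (0,0) → (1,0)]; open=[(0,3) g=1 f=8, (1,1) g=2 f=6, (1,2) g=1 f=6]; closed=[(0,0), (0,1), (0,2), (1,0)]

step 1: expand (0,1) (f=6, h=5) → closed; open now [(0,0) g=2 f=6, (0,3) g=1 f=8, (1,1) g=2 f=6, (1,2) g=1 f=6]
step 2: expand (0,0) (f=6, h=4) → closed; open now [(0,3) g=1 f=8, (1,0) g=3 f=6, (1,1) g=2 f=6, (1,2) g=1 f=6]
step 3: expand (1,0) (f=6, h=3) → closed; open now [(0,3) g=1 f=8, (1,1) g=2 f=6, (1,2) g=1 f=6]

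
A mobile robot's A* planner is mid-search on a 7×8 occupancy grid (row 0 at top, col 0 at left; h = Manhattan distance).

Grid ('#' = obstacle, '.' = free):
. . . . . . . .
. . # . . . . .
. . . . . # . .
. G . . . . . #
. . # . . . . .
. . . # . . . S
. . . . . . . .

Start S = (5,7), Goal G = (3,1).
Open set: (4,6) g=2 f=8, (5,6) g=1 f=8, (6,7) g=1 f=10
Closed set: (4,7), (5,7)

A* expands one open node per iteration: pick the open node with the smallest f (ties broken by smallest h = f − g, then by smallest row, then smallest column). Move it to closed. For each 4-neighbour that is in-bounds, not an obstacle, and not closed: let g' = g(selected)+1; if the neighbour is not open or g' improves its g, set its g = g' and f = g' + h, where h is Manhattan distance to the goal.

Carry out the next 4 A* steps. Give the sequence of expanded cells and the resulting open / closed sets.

step 1: expand (4,6) (f=8, h=6) → closed; open now [(3,6) g=3 f=8, (4,5) g=3 f=8, (5,6) g=1 f=8, (6,7) g=1 f=10]
step 2: expand (3,6) (f=8, h=5) → closed; open now [(2,6) g=4 f=10, (3,5) g=4 f=8, (4,5) g=3 f=8, (5,6) g=1 f=8, (6,7) g=1 f=10]
step 3: expand (3,5) (f=8, h=4) → closed; open now [(2,6) g=4 f=10, (3,4) g=5 f=8, (4,5) g=3 f=8, (5,6) g=1 f=8, (6,7) g=1 f=10]
step 4: expand (3,4) (f=8, h=3) → closed; open now [(2,4) g=6 f=10, (2,6) g=4 f=10, (3,3) g=6 f=8, (4,4) g=6 f=10, (4,5) g=3 f=8, (5,6) g=1 f=8, (6,7) g=1 f=10]

order=[(4,6) → (3,6) → (3,5) → (3,4)]; open=[(2,4) g=6 f=10, (2,6) g=4 f=10, (3,3) g=6 f=8, (4,4) g=6 f=10, (4,5) g=3 f=8, (5,6) g=1 f=8, (6,7) g=1 f=10]; closed=[(3,4), (3,5), (3,6), (4,6), (4,7), (5,7)]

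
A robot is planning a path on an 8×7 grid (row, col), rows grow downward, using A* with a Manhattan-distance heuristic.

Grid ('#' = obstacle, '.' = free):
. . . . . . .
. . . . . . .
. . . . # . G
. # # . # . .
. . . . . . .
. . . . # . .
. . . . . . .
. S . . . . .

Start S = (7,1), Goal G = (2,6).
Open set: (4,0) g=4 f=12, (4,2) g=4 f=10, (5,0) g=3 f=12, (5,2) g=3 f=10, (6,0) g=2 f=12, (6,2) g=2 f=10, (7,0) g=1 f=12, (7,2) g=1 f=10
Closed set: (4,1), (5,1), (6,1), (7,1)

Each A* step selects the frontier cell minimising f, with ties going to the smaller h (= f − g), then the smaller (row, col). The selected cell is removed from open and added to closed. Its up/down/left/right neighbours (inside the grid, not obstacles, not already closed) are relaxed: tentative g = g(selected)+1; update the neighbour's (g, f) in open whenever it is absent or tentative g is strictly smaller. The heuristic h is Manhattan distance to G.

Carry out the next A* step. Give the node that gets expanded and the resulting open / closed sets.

expanded=(4,2); open=[(4,0) g=4 f=12, (4,3) g=5 f=10, (5,0) g=3 f=12, (5,2) g=3 f=10, (6,0) g=2 f=12, (6,2) g=2 f=10, (7,0) g=1 f=12, (7,2) g=1 f=10]; closed=[(4,1), (4,2), (5,1), (6,1), (7,1)]

step 1: expand (4,2) (f=10, h=6) → closed; open now [(4,0) g=4 f=12, (4,3) g=5 f=10, (5,0) g=3 f=12, (5,2) g=3 f=10, (6,0) g=2 f=12, (6,2) g=2 f=10, (7,0) g=1 f=12, (7,2) g=1 f=10]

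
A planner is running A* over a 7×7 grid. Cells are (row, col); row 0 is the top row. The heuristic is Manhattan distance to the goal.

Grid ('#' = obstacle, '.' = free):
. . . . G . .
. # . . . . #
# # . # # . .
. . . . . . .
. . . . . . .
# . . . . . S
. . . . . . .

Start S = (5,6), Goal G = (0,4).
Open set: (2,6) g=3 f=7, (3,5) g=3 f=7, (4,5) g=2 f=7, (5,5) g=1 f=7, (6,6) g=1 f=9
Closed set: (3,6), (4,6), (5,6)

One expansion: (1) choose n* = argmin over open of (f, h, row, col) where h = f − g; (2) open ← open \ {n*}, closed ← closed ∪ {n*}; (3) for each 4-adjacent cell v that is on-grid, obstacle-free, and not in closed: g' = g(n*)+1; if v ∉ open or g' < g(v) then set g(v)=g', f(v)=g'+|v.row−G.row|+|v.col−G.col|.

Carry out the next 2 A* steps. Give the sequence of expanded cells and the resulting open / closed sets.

order=[(2,6) → (2,5)]; open=[(1,5) g=5 f=7, (3,5) g=3 f=7, (4,5) g=2 f=7, (5,5) g=1 f=7, (6,6) g=1 f=9]; closed=[(2,5), (2,6), (3,6), (4,6), (5,6)]

step 1: expand (2,6) (f=7, h=4) → closed; open now [(2,5) g=4 f=7, (3,5) g=3 f=7, (4,5) g=2 f=7, (5,5) g=1 f=7, (6,6) g=1 f=9]
step 2: expand (2,5) (f=7, h=3) → closed; open now [(1,5) g=5 f=7, (3,5) g=3 f=7, (4,5) g=2 f=7, (5,5) g=1 f=7, (6,6) g=1 f=9]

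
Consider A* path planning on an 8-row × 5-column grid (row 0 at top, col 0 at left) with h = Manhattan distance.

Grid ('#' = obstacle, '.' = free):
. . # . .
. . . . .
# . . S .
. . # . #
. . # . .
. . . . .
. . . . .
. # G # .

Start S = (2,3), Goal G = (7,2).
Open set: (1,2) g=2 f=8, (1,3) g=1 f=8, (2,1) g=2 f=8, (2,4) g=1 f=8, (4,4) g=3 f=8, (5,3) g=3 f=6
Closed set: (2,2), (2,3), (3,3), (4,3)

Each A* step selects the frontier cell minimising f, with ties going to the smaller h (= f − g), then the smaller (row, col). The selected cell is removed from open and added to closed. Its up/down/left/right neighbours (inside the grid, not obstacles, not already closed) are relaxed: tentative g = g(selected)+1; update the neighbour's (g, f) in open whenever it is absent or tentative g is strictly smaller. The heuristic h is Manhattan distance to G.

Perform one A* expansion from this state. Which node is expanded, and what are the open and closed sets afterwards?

step 1: expand (5,3) (f=6, h=3) → closed; open now [(1,2) g=2 f=8, (1,3) g=1 f=8, (2,1) g=2 f=8, (2,4) g=1 f=8, (4,4) g=3 f=8, (5,2) g=4 f=6, (5,4) g=4 f=8, (6,3) g=4 f=6]

expanded=(5,3); open=[(1,2) g=2 f=8, (1,3) g=1 f=8, (2,1) g=2 f=8, (2,4) g=1 f=8, (4,4) g=3 f=8, (5,2) g=4 f=6, (5,4) g=4 f=8, (6,3) g=4 f=6]; closed=[(2,2), (2,3), (3,3), (4,3), (5,3)]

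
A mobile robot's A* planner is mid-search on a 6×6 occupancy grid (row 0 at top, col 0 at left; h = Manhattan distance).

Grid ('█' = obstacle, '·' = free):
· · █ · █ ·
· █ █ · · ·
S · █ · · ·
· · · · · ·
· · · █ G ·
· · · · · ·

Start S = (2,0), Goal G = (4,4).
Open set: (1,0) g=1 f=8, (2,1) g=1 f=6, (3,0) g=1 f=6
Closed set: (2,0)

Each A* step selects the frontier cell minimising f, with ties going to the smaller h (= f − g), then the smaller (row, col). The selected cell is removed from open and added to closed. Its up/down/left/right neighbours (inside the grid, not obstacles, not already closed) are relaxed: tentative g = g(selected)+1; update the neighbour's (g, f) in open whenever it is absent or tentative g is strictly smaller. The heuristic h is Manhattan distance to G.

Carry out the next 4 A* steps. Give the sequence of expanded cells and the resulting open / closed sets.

step 1: expand (2,1) (f=6, h=5) → closed; open now [(1,0) g=1 f=8, (3,0) g=1 f=6, (3,1) g=2 f=6]
step 2: expand (3,1) (f=6, h=4) → closed; open now [(1,0) g=1 f=8, (3,0) g=1 f=6, (3,2) g=3 f=6, (4,1) g=3 f=6]
step 3: expand (3,2) (f=6, h=3) → closed; open now [(1,0) g=1 f=8, (3,0) g=1 f=6, (3,3) g=4 f=6, (4,1) g=3 f=6, (4,2) g=4 f=6]
step 4: expand (3,3) (f=6, h=2) → closed; open now [(1,0) g=1 f=8, (2,3) g=5 f=8, (3,0) g=1 f=6, (3,4) g=5 f=6, (4,1) g=3 f=6, (4,2) g=4 f=6]

order=[(2,1) → (3,1) → (3,2) → (3,3)]; open=[(1,0) g=1 f=8, (2,3) g=5 f=8, (3,0) g=1 f=6, (3,4) g=5 f=6, (4,1) g=3 f=6, (4,2) g=4 f=6]; closed=[(2,0), (2,1), (3,1), (3,2), (3,3)]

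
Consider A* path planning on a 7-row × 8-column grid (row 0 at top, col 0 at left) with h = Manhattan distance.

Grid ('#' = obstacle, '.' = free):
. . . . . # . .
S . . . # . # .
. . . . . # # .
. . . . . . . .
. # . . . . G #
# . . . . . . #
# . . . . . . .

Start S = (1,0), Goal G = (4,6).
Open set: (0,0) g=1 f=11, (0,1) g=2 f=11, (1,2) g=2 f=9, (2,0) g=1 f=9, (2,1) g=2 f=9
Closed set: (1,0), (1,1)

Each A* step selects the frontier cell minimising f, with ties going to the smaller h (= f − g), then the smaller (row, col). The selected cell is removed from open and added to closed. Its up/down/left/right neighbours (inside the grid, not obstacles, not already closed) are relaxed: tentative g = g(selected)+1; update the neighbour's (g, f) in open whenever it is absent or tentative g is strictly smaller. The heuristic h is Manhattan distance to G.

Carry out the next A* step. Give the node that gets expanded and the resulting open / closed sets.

step 1: expand (1,2) (f=9, h=7) → closed; open now [(0,0) g=1 f=11, (0,1) g=2 f=11, (0,2) g=3 f=11, (1,3) g=3 f=9, (2,0) g=1 f=9, (2,1) g=2 f=9, (2,2) g=3 f=9]

expanded=(1,2); open=[(0,0) g=1 f=11, (0,1) g=2 f=11, (0,2) g=3 f=11, (1,3) g=3 f=9, (2,0) g=1 f=9, (2,1) g=2 f=9, (2,2) g=3 f=9]; closed=[(1,0), (1,1), (1,2)]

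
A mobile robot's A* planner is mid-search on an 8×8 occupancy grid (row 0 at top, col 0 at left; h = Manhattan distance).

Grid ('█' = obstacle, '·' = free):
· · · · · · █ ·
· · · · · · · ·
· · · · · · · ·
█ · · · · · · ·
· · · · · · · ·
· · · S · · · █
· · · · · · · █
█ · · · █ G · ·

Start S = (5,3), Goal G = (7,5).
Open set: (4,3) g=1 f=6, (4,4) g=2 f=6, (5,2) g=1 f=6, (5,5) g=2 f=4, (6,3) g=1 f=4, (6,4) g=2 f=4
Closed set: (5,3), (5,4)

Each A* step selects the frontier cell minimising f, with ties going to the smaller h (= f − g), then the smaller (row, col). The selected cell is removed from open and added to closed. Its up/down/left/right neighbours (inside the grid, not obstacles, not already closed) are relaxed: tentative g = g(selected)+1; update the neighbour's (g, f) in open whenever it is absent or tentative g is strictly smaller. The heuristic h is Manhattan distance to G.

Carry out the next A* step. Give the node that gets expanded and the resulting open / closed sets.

step 1: expand (5,5) (f=4, h=2) → closed; open now [(4,3) g=1 f=6, (4,4) g=2 f=6, (4,5) g=3 f=6, (5,2) g=1 f=6, (5,6) g=3 f=6, (6,3) g=1 f=4, (6,4) g=2 f=4, (6,5) g=3 f=4]

expanded=(5,5); open=[(4,3) g=1 f=6, (4,4) g=2 f=6, (4,5) g=3 f=6, (5,2) g=1 f=6, (5,6) g=3 f=6, (6,3) g=1 f=4, (6,4) g=2 f=4, (6,5) g=3 f=4]; closed=[(5,3), (5,4), (5,5)]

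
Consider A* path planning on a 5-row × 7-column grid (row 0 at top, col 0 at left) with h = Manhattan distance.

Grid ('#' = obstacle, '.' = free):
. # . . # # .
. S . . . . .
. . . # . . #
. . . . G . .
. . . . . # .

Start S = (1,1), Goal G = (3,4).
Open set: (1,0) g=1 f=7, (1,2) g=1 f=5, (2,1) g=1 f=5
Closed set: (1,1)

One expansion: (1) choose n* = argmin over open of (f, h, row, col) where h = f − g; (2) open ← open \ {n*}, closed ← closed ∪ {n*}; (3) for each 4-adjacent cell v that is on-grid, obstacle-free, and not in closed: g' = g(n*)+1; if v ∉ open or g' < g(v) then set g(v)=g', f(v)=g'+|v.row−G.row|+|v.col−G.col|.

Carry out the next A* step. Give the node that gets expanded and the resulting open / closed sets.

expanded=(1,2); open=[(0,2) g=2 f=7, (1,0) g=1 f=7, (1,3) g=2 f=5, (2,1) g=1 f=5, (2,2) g=2 f=5]; closed=[(1,1), (1,2)]

step 1: expand (1,2) (f=5, h=4) → closed; open now [(0,2) g=2 f=7, (1,0) g=1 f=7, (1,3) g=2 f=5, (2,1) g=1 f=5, (2,2) g=2 f=5]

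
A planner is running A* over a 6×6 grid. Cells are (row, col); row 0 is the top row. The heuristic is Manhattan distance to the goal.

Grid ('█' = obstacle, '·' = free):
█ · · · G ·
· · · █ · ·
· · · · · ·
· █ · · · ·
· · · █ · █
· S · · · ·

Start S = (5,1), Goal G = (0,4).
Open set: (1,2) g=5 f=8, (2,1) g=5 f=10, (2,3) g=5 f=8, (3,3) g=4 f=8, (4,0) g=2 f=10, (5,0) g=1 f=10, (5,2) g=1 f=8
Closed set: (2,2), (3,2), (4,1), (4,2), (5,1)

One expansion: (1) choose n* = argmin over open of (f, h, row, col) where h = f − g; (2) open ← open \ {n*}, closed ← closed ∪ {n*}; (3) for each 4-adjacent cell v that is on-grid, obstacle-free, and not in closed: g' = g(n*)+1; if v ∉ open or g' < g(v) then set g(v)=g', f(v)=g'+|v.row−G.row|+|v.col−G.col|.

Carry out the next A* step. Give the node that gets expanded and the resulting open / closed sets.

expanded=(1,2); open=[(0,2) g=6 f=8, (1,1) g=6 f=10, (2,1) g=5 f=10, (2,3) g=5 f=8, (3,3) g=4 f=8, (4,0) g=2 f=10, (5,0) g=1 f=10, (5,2) g=1 f=8]; closed=[(1,2), (2,2), (3,2), (4,1), (4,2), (5,1)]

step 1: expand (1,2) (f=8, h=3) → closed; open now [(0,2) g=6 f=8, (1,1) g=6 f=10, (2,1) g=5 f=10, (2,3) g=5 f=8, (3,3) g=4 f=8, (4,0) g=2 f=10, (5,0) g=1 f=10, (5,2) g=1 f=8]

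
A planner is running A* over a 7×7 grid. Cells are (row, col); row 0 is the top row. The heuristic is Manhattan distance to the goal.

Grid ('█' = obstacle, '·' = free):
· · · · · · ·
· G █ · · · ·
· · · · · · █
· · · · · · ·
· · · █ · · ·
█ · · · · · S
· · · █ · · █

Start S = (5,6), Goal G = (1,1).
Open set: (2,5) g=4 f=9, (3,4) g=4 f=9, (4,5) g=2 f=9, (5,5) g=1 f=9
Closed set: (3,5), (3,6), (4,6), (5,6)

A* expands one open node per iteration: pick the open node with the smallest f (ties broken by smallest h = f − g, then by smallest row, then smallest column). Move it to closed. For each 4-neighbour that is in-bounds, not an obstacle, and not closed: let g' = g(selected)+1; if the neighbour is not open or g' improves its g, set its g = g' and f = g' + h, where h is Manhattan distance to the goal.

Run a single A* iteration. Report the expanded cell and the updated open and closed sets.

expanded=(2,5); open=[(1,5) g=5 f=9, (2,4) g=5 f=9, (3,4) g=4 f=9, (4,5) g=2 f=9, (5,5) g=1 f=9]; closed=[(2,5), (3,5), (3,6), (4,6), (5,6)]

step 1: expand (2,5) (f=9, h=5) → closed; open now [(1,5) g=5 f=9, (2,4) g=5 f=9, (3,4) g=4 f=9, (4,5) g=2 f=9, (5,5) g=1 f=9]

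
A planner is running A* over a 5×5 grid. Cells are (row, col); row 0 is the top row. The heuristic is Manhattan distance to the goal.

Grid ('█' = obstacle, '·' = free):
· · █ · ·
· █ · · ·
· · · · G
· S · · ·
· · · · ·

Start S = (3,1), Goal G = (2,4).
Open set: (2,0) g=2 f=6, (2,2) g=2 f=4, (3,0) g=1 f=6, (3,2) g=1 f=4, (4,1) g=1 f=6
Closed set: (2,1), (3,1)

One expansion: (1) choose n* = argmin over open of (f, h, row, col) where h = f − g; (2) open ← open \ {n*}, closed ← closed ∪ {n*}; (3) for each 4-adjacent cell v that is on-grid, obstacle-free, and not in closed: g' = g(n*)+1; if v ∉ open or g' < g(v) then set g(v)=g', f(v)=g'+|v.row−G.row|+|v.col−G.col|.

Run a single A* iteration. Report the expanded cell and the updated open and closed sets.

step 1: expand (2,2) (f=4, h=2) → closed; open now [(1,2) g=3 f=6, (2,0) g=2 f=6, (2,3) g=3 f=4, (3,0) g=1 f=6, (3,2) g=1 f=4, (4,1) g=1 f=6]

expanded=(2,2); open=[(1,2) g=3 f=6, (2,0) g=2 f=6, (2,3) g=3 f=4, (3,0) g=1 f=6, (3,2) g=1 f=4, (4,1) g=1 f=6]; closed=[(2,1), (2,2), (3,1)]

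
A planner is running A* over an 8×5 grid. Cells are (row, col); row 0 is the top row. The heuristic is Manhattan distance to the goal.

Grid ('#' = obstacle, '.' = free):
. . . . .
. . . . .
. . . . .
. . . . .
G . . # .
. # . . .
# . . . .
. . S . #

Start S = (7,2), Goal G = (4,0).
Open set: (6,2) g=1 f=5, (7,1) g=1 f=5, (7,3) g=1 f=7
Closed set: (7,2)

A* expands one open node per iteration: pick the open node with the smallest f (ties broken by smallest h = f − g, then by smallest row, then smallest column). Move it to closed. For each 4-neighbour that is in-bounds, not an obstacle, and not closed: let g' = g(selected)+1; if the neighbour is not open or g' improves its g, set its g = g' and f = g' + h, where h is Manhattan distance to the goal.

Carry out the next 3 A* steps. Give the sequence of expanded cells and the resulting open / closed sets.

step 1: expand (6,2) (f=5, h=4) → closed; open now [(5,2) g=2 f=5, (6,1) g=2 f=5, (6,3) g=2 f=7, (7,1) g=1 f=5, (7,3) g=1 f=7]
step 2: expand (5,2) (f=5, h=3) → closed; open now [(4,2) g=3 f=5, (5,3) g=3 f=7, (6,1) g=2 f=5, (6,3) g=2 f=7, (7,1) g=1 f=5, (7,3) g=1 f=7]
step 3: expand (4,2) (f=5, h=2) → closed; open now [(3,2) g=4 f=7, (4,1) g=4 f=5, (5,3) g=3 f=7, (6,1) g=2 f=5, (6,3) g=2 f=7, (7,1) g=1 f=5, (7,3) g=1 f=7]

order=[(6,2) → (5,2) → (4,2)]; open=[(3,2) g=4 f=7, (4,1) g=4 f=5, (5,3) g=3 f=7, (6,1) g=2 f=5, (6,3) g=2 f=7, (7,1) g=1 f=5, (7,3) g=1 f=7]; closed=[(4,2), (5,2), (6,2), (7,2)]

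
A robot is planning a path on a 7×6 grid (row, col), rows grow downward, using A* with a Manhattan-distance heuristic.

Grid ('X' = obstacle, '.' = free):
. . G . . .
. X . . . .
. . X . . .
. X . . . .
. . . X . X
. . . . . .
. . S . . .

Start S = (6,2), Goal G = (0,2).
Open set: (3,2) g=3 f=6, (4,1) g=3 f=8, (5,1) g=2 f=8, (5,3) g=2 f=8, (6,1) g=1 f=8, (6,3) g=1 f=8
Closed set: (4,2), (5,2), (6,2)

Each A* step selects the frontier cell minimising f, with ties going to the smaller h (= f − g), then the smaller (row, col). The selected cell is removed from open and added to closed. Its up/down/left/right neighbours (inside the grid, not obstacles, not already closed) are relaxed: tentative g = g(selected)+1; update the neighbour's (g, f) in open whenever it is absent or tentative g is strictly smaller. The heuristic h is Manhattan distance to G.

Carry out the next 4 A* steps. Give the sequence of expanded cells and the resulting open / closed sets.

step 1: expand (3,2) (f=6, h=3) → closed; open now [(3,3) g=4 f=8, (4,1) g=3 f=8, (5,1) g=2 f=8, (5,3) g=2 f=8, (6,1) g=1 f=8, (6,3) g=1 f=8]
step 2: expand (3,3) (f=8, h=4) → closed; open now [(2,3) g=5 f=8, (3,4) g=5 f=10, (4,1) g=3 f=8, (5,1) g=2 f=8, (5,3) g=2 f=8, (6,1) g=1 f=8, (6,3) g=1 f=8]
step 3: expand (2,3) (f=8, h=3) → closed; open now [(1,3) g=6 f=8, (2,4) g=6 f=10, (3,4) g=5 f=10, (4,1) g=3 f=8, (5,1) g=2 f=8, (5,3) g=2 f=8, (6,1) g=1 f=8, (6,3) g=1 f=8]
step 4: expand (1,3) (f=8, h=2) → closed; open now [(0,3) g=7 f=8, (1,2) g=7 f=8, (1,4) g=7 f=10, (2,4) g=6 f=10, (3,4) g=5 f=10, (4,1) g=3 f=8, (5,1) g=2 f=8, (5,3) g=2 f=8, (6,1) g=1 f=8, (6,3) g=1 f=8]

order=[(3,2) → (3,3) → (2,3) → (1,3)]; open=[(0,3) g=7 f=8, (1,2) g=7 f=8, (1,4) g=7 f=10, (2,4) g=6 f=10, (3,4) g=5 f=10, (4,1) g=3 f=8, (5,1) g=2 f=8, (5,3) g=2 f=8, (6,1) g=1 f=8, (6,3) g=1 f=8]; closed=[(1,3), (2,3), (3,2), (3,3), (4,2), (5,2), (6,2)]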